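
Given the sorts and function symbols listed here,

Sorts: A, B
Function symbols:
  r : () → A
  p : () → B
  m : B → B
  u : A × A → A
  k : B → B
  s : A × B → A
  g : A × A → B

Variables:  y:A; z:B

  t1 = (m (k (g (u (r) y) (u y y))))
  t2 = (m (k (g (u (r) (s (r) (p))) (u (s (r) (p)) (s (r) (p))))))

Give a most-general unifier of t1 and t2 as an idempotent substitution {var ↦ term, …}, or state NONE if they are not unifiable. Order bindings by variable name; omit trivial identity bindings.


{y ↦ (s (r) (p))}


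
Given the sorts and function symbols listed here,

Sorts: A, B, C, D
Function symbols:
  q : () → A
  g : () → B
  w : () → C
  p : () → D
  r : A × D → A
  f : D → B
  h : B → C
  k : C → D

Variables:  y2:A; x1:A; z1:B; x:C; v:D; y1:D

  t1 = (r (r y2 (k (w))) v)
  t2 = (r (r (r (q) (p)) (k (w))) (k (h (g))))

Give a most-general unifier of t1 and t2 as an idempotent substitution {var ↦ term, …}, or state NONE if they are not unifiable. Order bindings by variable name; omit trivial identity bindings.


{v ↦ (k (h (g))), y2 ↦ (r (q) (p))}


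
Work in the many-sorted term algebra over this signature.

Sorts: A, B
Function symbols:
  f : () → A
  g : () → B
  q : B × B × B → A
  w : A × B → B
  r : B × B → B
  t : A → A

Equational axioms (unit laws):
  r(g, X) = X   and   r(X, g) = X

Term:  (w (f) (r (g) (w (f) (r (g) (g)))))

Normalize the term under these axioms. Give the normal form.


1. (w (f) (r (g) (w (f) (r (g) (g)))))  →  (w (f) (w (f) (r (g) (g))))
2. (w (f) (w (f) (r (g) (g))))  →  (w (f) (w (f) (g)))

normal form = (w (f) (w (f) (g)))


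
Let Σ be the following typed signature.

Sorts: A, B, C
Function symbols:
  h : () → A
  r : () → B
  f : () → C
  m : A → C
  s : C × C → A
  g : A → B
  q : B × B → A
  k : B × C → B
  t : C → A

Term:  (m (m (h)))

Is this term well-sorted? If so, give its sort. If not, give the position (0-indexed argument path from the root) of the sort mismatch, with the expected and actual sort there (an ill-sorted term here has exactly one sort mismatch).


    (h) : A
  (m (h)) : C
(m (m (h))) : ✗ arg 0 at [0] has sort C, expected A

ill-sorted at position [0]: expected A, got C


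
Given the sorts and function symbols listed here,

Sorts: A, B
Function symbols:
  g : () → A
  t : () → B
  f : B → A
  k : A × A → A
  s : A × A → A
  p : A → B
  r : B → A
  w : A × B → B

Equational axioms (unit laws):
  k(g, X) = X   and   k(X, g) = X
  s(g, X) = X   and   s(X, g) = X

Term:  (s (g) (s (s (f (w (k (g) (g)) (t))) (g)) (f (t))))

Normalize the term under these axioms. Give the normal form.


1. (s (g) (s (s (f (w (k (g) (g)) (t))) (g)) (f (t))))  →  (s (s (f (w (k (g) (g)) (t))) (g)) (f (t)))
2. (s (s (f (w (k (g) (g)) (t))) (g)) (f (t)))  →  (s (f (w (k (g) (g)) (t))) (f (t)))
3. (s (f (w (k (g) (g)) (t))) (f (t)))  →  (s (f (w (g) (t))) (f (t)))

normal form = (s (f (w (g) (t))) (f (t)))


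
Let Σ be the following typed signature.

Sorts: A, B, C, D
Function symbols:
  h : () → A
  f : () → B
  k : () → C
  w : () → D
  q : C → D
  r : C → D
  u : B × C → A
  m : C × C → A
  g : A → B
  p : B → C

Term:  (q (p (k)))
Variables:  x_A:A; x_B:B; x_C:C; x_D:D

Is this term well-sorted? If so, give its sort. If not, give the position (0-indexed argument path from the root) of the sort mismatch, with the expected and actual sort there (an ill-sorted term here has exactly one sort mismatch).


ill-sorted at position [0, 0]: expected B, got C

    (k) : C
  (p (k)) : ✗ arg 0 at [0, 0] has sort C, expected B


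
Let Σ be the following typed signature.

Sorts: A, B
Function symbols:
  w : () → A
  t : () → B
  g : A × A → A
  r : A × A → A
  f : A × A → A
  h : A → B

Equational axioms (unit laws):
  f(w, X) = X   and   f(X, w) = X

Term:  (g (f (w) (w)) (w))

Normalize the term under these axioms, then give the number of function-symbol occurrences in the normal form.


1. (g (f (w) (w)) (w))  →  (g (w) (w))
normal form: (g (w) (w))

size = 3


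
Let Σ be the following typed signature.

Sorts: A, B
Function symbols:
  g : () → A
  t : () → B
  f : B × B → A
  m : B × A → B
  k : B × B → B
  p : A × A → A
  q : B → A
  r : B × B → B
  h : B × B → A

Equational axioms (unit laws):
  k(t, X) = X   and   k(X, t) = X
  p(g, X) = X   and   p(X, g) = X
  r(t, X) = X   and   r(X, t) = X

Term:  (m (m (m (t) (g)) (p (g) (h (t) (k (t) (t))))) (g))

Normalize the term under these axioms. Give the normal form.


1. (m (m (m (t) (g)) (p (g) (h (t) (k (t) (t))))) (g))  →  (m (m (m (t) (g)) (h (t) (k (t) (t)))) (g))
2. (m (m (m (t) (g)) (h (t) (k (t) (t)))) (g))  →  (m (m (m (t) (g)) (h (t) (t))) (g))

normal form = (m (m (m (t) (g)) (h (t) (t))) (g))


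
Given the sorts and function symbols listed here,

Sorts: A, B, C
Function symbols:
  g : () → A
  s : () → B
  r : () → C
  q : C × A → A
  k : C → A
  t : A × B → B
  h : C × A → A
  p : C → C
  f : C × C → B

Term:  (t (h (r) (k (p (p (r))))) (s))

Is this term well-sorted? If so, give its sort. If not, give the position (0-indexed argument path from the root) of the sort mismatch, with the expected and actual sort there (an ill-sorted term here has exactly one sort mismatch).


    (r) : C
          (r) : C
        (p (r)) : C
      (p (p (r))) : C
    (k (p (p (r)))) : A
  (h (r) (k (p (p (r))))) : A
  (s) : B
(t (h (r) (k (p (p (r))))) (s)) : B

well-sorted; sort = B


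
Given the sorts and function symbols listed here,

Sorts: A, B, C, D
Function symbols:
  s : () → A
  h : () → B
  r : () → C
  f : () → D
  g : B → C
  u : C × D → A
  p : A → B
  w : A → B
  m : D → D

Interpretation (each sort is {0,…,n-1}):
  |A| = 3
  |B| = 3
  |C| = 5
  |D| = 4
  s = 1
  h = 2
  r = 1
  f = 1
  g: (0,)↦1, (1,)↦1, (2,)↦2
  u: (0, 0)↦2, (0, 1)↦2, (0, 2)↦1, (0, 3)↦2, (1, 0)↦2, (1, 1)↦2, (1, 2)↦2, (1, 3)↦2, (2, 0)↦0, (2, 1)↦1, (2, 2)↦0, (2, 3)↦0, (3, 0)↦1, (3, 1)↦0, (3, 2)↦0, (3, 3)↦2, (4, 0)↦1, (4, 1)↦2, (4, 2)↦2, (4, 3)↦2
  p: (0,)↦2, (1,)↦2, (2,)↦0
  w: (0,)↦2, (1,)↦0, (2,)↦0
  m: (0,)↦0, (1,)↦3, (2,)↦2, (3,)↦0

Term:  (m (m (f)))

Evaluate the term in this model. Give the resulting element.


  f = 1
  (m (f)) = m(1,) = 3
  (m (m (f))) = m(3,) = 0

value = 0


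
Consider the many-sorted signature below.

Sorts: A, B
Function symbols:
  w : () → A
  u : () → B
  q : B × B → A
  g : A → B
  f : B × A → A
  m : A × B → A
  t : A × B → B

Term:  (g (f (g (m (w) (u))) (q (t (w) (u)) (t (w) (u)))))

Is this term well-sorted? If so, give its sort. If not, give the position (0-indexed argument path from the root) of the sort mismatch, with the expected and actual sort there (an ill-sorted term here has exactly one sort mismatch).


        (w) : A
        (u) : B
      (m (w) (u)) : A
    (g (m (w) (u))) : B
        (w) : A
        (u) : B
      (t (w) (u)) : B
        (w) : A
        (u) : B
      (t (w) (u)) : B
    (q (t (w) (u)) (t (w) (u))) : A
  (f (g (m (w) (u))) (q (t (w) (u)) (t (w) (u)))) : A
(g (f (g (m (w) (u))) (q (t (w) (u)) (t (w) (u))))) : B

well-sorted; sort = B


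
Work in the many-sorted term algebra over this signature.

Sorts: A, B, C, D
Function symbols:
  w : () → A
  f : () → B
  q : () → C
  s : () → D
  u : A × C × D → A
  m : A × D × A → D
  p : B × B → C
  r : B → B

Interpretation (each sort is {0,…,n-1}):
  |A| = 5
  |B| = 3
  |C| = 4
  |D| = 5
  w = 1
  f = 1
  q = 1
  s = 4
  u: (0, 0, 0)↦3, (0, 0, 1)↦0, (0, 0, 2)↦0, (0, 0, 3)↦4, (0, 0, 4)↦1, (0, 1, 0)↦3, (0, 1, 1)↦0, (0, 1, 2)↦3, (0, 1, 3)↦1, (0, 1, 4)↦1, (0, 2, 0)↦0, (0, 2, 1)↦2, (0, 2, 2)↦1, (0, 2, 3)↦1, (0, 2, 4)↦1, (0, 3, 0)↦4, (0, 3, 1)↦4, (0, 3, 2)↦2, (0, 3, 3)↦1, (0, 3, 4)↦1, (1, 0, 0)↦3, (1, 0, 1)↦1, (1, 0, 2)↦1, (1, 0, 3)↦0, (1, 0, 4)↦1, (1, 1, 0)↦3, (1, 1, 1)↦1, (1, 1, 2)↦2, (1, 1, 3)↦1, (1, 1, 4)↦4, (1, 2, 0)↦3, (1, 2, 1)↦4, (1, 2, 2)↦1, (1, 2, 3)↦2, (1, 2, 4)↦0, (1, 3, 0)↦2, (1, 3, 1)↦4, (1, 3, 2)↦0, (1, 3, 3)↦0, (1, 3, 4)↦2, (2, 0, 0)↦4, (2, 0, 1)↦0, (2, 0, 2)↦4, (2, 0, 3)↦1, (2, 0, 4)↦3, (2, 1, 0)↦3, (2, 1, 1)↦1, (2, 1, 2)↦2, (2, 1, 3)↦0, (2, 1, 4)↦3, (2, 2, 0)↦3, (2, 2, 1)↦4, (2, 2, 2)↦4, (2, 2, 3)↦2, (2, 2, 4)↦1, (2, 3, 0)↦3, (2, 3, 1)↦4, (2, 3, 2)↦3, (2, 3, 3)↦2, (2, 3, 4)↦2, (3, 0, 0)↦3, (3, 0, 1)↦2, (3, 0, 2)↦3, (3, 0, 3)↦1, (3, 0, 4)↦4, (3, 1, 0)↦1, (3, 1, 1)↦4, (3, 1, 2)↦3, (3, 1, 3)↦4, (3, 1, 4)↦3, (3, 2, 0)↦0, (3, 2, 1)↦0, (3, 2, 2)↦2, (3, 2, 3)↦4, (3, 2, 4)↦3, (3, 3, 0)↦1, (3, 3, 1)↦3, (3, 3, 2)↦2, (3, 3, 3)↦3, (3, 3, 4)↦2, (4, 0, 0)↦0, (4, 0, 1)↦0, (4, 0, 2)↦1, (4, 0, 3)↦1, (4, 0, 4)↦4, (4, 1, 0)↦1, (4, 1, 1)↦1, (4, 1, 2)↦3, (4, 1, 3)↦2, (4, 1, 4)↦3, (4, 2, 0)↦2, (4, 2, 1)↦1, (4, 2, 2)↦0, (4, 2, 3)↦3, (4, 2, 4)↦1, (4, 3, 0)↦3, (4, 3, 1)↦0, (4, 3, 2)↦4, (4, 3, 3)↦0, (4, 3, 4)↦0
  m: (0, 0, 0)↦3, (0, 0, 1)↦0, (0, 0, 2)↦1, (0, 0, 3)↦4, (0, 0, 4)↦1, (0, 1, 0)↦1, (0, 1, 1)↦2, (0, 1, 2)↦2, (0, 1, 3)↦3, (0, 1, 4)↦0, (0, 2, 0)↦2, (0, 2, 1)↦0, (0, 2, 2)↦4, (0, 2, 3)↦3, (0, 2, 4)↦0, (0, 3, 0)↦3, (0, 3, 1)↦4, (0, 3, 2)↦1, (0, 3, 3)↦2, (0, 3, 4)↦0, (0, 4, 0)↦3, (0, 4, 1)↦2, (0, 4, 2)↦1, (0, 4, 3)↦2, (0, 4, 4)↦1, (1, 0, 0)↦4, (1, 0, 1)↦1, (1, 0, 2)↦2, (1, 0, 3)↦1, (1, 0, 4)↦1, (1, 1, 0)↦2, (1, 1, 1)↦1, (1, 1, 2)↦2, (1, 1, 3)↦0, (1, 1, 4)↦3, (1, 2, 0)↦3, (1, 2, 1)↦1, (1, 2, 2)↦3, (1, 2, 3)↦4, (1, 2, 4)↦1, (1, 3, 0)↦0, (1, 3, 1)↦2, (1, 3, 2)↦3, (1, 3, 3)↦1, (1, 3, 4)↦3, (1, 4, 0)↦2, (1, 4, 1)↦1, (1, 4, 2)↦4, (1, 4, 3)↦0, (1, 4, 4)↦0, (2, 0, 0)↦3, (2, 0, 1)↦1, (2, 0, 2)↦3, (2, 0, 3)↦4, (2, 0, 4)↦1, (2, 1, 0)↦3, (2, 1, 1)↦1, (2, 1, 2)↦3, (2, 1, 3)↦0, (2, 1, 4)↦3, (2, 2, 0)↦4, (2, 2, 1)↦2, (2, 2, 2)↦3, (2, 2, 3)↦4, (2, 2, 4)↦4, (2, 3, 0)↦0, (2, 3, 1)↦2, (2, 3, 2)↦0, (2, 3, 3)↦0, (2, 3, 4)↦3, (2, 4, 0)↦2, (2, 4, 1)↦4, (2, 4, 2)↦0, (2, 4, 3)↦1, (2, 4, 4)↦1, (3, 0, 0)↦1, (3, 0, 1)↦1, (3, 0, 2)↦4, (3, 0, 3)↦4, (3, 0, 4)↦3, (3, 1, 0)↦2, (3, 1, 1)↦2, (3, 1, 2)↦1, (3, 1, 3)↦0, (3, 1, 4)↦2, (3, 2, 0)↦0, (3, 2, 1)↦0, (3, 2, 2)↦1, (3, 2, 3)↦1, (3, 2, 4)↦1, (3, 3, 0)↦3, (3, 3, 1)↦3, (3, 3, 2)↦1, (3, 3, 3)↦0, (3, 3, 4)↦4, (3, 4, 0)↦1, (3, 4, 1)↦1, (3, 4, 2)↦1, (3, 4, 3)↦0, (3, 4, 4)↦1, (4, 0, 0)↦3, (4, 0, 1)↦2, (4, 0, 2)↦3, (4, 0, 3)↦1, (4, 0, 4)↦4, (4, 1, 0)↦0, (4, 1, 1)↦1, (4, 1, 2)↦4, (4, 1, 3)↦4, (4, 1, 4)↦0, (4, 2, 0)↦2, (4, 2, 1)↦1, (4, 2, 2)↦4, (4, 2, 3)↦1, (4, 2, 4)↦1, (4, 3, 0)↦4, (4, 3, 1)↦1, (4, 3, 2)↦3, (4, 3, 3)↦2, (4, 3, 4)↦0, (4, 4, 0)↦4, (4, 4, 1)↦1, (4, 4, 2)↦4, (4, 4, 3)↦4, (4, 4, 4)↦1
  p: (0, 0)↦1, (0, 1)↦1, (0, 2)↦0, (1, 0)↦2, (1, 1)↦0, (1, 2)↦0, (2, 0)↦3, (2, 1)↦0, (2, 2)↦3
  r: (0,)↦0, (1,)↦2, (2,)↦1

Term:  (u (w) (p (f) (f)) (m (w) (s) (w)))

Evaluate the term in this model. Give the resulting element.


value = 1

  w = 1
  f = 1
  f = 1
  (p (f) (f)) = p(1, 1) = 0
  w = 1
  s = 4
  w = 1
  (m (w) (s) (w)) = m(1, 4, 1) = 1
  (u (w) (p (f) (f)) (m (w) (s) (w))) = u(1, 0, 1) = 1


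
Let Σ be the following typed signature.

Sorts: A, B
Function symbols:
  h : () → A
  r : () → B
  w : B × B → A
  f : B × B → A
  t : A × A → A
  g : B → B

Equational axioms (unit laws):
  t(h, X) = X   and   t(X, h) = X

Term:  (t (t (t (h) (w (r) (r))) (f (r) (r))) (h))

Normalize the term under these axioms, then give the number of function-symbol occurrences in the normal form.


size = 7

1. (t (t (t (h) (w (r) (r))) (f (r) (r))) (h))  →  (t (t (h) (w (r) (r))) (f (r) (r)))
2. (t (t (h) (w (r) (r))) (f (r) (r)))  →  (t (w (r) (r)) (f (r) (r)))
normal form: (t (w (r) (r)) (f (r) (r)))


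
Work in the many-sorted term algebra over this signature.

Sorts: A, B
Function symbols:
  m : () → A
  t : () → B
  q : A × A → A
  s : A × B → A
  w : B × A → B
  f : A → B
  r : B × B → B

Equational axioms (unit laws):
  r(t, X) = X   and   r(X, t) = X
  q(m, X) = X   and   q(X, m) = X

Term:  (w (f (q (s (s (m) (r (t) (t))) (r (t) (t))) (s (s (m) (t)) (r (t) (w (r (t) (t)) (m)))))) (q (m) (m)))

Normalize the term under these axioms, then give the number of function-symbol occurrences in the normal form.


size = 16

1. (w (f (q (s (s (m) (r (t) (t))) (r (t) (t))) (s (s (m) (t)) (r (t) (w (r (t) (t)) (m)))))) (q (m) (m)))  →  (w (f (q (s (s (m) (t)) (r (t) (t))) (s (s (m) (t)) (r (t) (w (r (t) (t)) (m)))))) (q (m) (m)))
2. (w (f (q (s (s (m) (t)) (r (t) (t))) (s (s (m) (t)) (r (t) (w (r (t) (t)) (m)))))) (q (m) (m)))  →  (w (f (q (s (s (m) (t)) (t)) (s (s (m) (t)) (r (t) (w (r (t) (t)) (m)))))) (q (m) (m)))
3. (w (f (q (s (s (m) (t)) (t)) (s (s (m) (t)) (r (t) (w (r (t) (t)) (m)))))) (q (m) (m)))  →  (w (f (q (s (s (m) (t)) (t)) (s (s (m) (t)) (w (r (t) (t)) (m))))) (q (m) (m)))
4. (w (f (q (s (s (m) (t)) (t)) (s (s (m) (t)) (w (r (t) (t)) (m))))) (q (m) (m)))  →  (w (f (q (s (s (m) (t)) (t)) (s (s (m) (t)) (w (t) (m))))) (q (m) (m)))
5. (w (f (q (s (s (m) (t)) (t)) (s (s (m) (t)) (w (t) (m))))) (q (m) (m)))  →  (w (f (q (s (s (m) (t)) (t)) (s (s (m) (t)) (w (t) (m))))) (m))
normal form: (w (f (q (s (s (m) (t)) (t)) (s (s (m) (t)) (w (t) (m))))) (m))


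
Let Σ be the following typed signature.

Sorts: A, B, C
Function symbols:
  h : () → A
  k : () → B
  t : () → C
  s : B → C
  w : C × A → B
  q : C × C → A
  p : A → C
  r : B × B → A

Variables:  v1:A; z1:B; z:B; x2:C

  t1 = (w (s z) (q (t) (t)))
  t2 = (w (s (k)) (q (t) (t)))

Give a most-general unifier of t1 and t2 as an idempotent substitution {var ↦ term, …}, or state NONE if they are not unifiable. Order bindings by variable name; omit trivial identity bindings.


{z ↦ (k)}


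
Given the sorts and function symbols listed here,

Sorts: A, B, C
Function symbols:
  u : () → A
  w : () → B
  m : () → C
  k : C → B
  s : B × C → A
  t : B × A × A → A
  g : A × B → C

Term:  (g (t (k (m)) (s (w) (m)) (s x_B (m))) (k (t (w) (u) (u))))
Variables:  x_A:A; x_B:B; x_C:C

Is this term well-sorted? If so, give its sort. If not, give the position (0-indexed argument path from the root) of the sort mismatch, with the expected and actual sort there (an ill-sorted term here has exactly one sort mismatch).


ill-sorted at position [1, 0]: expected C, got A

      (m) : C
    (k (m)) : B
      (w) : B
      (m) : C
    (s (w) (m)) : A
      x_B : B
      (m) : C
    (s x_B (m)) : A
  (t (k (m)) (s (w) (m)) (s x_B (m))) : A
      (w) : B
      (u) : A
      (u) : A
    (t (w) (u) (u)) : A
  (k (t (w) (u) (u))) : ✗ arg 0 at [1, 0] has sort A, expected C


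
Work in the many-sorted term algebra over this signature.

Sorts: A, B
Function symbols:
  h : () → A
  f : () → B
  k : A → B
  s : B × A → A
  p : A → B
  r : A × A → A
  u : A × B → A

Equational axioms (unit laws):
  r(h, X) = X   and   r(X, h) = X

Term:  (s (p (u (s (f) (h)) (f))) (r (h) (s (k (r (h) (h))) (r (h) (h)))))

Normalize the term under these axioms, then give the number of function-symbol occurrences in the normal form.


1. (s (p (u (s (f) (h)) (f))) (r (h) (s (k (r (h) (h))) (r (h) (h)))))  →  (s (p (u (s (f) (h)) (f))) (s (k (r (h) (h))) (r (h) (h))))
2. (s (p (u (s (f) (h)) (f))) (s (k (r (h) (h))) (r (h) (h))))  →  (s (p (u (s (f) (h)) (f))) (s (k (h)) (r (h) (h))))
3. (s (p (u (s (f) (h)) (f))) (s (k (h)) (r (h) (h))))  →  (s (p (u (s (f) (h)) (f))) (s (k (h)) (h)))
normal form: (s (p (u (s (f) (h)) (f))) (s (k (h)) (h)))

size = 11


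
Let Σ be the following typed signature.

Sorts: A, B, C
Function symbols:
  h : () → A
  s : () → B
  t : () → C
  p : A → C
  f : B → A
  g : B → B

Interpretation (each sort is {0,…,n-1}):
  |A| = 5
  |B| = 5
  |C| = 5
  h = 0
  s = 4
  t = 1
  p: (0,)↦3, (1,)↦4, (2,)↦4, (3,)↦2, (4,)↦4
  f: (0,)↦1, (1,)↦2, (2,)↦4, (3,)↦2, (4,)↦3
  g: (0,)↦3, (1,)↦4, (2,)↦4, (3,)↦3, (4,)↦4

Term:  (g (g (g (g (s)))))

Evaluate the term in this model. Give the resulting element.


  s = 4
  (g (s)) = g(4,) = 4
  (g (g (s))) = g(4,) = 4
  (g (g (g (s)))) = g(4,) = 4
  (g (g (g (g (s))))) = g(4,) = 4

value = 4


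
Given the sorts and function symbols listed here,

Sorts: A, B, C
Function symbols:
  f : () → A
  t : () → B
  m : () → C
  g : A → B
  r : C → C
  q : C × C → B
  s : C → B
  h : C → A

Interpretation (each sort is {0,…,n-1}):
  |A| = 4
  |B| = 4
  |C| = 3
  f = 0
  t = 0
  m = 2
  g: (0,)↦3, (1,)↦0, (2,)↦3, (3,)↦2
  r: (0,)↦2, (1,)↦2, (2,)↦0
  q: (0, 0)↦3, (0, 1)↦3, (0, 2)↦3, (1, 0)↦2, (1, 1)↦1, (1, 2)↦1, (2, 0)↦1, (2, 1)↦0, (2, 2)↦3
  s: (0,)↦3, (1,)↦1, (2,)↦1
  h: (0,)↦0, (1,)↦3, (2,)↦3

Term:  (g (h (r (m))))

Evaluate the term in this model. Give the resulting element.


  m = 2
  (r (m)) = r(2,) = 0
  (h (r (m))) = h(0,) = 0
  (g (h (r (m)))) = g(0,) = 3

value = 3


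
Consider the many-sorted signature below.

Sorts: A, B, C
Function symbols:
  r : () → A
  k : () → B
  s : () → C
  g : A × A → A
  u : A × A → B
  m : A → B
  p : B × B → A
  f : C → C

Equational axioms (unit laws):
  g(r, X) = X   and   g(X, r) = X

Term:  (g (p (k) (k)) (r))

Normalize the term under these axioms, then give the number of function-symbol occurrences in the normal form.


1. (g (p (k) (k)) (r))  →  (p (k) (k))
normal form: (p (k) (k))

size = 3


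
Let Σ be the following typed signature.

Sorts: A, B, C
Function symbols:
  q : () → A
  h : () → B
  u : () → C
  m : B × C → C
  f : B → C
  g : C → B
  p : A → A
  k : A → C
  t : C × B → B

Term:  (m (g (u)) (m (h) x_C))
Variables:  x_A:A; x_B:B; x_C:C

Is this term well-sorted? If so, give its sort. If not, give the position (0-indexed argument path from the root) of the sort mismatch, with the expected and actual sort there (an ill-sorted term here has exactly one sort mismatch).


    (u) : C
  (g (u)) : B
    (h) : B
    x_C : C
  (m (h) x_C) : C
(m (g (u)) (m (h) x_C)) : C

well-sorted; sort = C


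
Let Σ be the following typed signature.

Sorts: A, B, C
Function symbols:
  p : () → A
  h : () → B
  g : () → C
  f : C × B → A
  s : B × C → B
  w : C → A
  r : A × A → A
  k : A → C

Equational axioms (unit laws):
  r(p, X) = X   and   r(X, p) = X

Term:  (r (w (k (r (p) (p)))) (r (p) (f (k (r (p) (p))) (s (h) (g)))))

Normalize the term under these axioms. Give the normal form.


1. (r (w (k (r (p) (p)))) (r (p) (f (k (r (p) (p))) (s (h) (g)))))  →  (r (w (k (p))) (r (p) (f (k (r (p) (p))) (s (h) (g)))))
2. (r (w (k (p))) (r (p) (f (k (r (p) (p))) (s (h) (g)))))  →  (r (w (k (p))) (f (k (r (p) (p))) (s (h) (g))))
3. (r (w (k (p))) (f (k (r (p) (p))) (s (h) (g))))  →  (r (w (k (p))) (f (k (p)) (s (h) (g))))

normal form = (r (w (k (p))) (f (k (p)) (s (h) (g))))


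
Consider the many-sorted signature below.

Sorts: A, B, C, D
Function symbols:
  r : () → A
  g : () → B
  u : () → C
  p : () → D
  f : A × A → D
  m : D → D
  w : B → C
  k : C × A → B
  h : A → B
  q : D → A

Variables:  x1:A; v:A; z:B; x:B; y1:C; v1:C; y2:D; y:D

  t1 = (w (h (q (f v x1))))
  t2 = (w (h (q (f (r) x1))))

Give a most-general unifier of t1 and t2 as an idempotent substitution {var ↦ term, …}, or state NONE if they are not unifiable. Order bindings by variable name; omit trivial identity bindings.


{v ↦ (r)}


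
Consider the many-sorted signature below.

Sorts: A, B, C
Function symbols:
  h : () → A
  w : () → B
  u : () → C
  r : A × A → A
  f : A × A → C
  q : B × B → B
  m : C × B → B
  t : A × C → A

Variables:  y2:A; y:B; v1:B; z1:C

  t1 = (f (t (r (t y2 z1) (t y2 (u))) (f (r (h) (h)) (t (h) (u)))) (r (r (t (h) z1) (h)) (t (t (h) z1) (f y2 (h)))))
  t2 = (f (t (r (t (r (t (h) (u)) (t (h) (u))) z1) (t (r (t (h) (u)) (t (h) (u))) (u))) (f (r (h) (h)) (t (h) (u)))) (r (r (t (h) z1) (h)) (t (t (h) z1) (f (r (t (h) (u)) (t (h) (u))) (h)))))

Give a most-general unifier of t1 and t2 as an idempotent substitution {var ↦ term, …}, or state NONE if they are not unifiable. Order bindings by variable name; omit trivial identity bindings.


{y2 ↦ (r (t (h) (u)) (t (h) (u)))}


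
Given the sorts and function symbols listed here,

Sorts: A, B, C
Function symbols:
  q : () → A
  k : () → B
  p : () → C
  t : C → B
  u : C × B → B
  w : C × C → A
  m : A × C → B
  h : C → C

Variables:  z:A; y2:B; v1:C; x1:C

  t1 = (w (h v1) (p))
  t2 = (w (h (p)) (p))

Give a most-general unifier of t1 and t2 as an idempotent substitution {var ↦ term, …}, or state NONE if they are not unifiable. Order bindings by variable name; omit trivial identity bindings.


{v1 ↦ (p)}


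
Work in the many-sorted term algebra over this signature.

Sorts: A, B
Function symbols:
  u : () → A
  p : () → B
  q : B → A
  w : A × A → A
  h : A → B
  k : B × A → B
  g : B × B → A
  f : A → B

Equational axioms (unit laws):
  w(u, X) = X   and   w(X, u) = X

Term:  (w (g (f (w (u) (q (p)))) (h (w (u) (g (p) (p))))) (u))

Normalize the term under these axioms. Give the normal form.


normal form = (g (f (q (p))) (h (g (p) (p))))

1. (w (g (f (w (u) (q (p)))) (h (w (u) (g (p) (p))))) (u))  →  (g (f (w (u) (q (p)))) (h (w (u) (g (p) (p)))))
2. (g (f (w (u) (q (p)))) (h (w (u) (g (p) (p)))))  →  (g (f (q (p))) (h (w (u) (g (p) (p)))))
3. (g (f (q (p))) (h (w (u) (g (p) (p)))))  →  (g (f (q (p))) (h (g (p) (p))))


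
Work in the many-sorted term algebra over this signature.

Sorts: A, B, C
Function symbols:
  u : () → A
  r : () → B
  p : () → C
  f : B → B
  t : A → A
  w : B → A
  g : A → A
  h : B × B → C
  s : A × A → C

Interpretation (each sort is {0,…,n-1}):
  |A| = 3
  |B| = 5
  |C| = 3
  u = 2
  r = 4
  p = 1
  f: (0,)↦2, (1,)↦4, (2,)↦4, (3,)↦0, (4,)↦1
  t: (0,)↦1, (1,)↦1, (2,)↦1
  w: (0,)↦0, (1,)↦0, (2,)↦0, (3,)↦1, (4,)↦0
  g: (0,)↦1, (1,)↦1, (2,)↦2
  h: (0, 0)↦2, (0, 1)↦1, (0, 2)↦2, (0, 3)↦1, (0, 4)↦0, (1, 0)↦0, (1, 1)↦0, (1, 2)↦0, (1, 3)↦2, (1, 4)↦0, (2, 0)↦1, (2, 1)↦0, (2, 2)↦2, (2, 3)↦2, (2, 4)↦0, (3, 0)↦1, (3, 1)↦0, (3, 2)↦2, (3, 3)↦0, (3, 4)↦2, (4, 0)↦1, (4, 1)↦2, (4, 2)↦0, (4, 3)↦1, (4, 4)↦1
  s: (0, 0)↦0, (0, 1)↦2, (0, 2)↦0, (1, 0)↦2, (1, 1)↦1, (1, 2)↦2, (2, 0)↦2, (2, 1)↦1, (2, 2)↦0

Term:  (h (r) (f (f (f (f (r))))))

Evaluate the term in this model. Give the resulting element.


value = 1

  r = 4
  r = 4
  (f (r)) = f(4,) = 1
  (f (f (r))) = f(1,) = 4
  (f (f (f (r)))) = f(4,) = 1
  (f (f (f (f (r))))) = f(1,) = 4
  (h (r) (f (f (f (f (r)))))) = h(4, 4) = 1


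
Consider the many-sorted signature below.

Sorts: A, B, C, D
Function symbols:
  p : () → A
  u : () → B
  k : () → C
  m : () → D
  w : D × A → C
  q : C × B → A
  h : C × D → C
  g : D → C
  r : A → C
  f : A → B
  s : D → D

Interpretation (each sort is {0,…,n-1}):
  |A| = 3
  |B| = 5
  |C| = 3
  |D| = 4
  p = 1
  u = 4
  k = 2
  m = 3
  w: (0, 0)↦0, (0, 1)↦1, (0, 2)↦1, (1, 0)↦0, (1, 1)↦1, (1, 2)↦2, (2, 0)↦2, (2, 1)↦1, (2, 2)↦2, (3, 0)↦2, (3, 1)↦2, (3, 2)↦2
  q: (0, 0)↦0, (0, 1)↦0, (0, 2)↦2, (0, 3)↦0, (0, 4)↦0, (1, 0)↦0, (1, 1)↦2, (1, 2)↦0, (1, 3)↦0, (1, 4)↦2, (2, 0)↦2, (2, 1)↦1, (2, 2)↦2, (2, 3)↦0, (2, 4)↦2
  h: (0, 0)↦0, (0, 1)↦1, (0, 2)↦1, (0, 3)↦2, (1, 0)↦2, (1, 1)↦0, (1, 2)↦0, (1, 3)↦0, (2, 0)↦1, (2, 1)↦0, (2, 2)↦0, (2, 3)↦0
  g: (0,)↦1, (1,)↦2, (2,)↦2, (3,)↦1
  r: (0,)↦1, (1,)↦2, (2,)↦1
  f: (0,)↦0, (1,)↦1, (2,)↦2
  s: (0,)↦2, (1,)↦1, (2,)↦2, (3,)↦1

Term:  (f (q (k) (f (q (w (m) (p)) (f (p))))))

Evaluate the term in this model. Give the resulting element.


  k = 2
  m = 3
  p = 1
  (w (m) (p)) = w(3, 1) = 2
  p = 1
  (f (p)) = f(1,) = 1
  (q (w (m) (p)) (f (p))) = q(2, 1) = 1
  (f (q (w (m) (p)) (f (p)))) = f(1,) = 1
  (q (k) (f (q (w (m) (p)) (f (p))))) = q(2, 1) = 1
  (f (q (k) (f (q (w (m) (p)) (f (p)))))) = f(1,) = 1

value = 1


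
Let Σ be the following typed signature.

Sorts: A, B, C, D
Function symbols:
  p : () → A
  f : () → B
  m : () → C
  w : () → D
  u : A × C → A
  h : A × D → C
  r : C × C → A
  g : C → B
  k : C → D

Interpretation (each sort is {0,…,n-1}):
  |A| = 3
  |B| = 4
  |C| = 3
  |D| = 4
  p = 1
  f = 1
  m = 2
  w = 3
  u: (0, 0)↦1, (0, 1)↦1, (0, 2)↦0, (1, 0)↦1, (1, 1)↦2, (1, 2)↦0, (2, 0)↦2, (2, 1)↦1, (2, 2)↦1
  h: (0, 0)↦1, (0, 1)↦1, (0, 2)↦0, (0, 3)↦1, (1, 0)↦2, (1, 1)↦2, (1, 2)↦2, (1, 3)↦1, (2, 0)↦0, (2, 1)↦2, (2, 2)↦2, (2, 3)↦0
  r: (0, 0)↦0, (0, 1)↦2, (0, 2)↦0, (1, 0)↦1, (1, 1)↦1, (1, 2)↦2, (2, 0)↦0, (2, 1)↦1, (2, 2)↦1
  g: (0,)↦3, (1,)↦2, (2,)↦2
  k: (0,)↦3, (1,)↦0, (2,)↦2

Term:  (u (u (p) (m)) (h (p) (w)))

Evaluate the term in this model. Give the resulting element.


  p = 1
  m = 2
  (u (p) (m)) = u(1, 2) = 0
  p = 1
  w = 3
  (h (p) (w)) = h(1, 3) = 1
  (u (u (p) (m)) (h (p) (w))) = u(0, 1) = 1

value = 1


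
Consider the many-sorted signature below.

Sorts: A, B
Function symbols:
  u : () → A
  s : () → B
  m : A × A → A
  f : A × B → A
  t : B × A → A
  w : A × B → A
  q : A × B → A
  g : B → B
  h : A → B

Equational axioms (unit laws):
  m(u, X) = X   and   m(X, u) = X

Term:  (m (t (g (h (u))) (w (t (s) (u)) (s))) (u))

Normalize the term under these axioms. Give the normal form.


1. (m (t (g (h (u))) (w (t (s) (u)) (s))) (u))  →  (t (g (h (u))) (w (t (s) (u)) (s)))

normal form = (t (g (h (u))) (w (t (s) (u)) (s)))


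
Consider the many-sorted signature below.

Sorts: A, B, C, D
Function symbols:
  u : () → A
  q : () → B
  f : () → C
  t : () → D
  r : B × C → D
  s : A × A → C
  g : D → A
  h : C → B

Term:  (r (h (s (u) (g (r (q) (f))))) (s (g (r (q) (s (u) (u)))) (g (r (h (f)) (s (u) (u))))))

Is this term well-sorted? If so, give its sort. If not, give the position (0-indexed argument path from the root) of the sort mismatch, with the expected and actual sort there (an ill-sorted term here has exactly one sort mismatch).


      (u) : A
          (q) : B
          (f) : C
        (r (q) (f)) : D
      (g (r (q) (f))) : A
    (s (u) (g (r (q) (f)))) : C
  (h (s (u) (g (r (q) (f))))) : B
        (q) : B
          (u) : A
          (u) : A
        (s (u) (u)) : C
      (r (q) (s (u) (u))) : D
    (g (r (q) (s (u) (u)))) : A
          (f) : C
        (h (f)) : B
          (u) : A
          (u) : A
        (s (u) (u)) : C
      (r (h (f)) (s (u) (u))) : D
    (g (r (h (f)) (s (u) (u)))) : A
  (s (g (r (q) (s (u) (u)))) (g (r (h (f)) (s (u) (u))))) : C
(r (h (s (u) (g (r (q) (f))))) (s (g (r (q) (s (u) (u)))) (g (r (h (f)) (s (u) (u)))))) : D

well-sorted; sort = D


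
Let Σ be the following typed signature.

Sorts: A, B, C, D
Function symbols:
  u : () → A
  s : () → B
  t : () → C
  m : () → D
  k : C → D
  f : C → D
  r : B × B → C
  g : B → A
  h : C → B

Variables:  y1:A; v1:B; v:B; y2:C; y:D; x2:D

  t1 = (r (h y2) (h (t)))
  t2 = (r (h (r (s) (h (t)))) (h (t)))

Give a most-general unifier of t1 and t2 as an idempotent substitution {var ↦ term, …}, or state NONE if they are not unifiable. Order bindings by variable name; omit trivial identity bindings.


{y2 ↦ (r (s) (h (t)))}


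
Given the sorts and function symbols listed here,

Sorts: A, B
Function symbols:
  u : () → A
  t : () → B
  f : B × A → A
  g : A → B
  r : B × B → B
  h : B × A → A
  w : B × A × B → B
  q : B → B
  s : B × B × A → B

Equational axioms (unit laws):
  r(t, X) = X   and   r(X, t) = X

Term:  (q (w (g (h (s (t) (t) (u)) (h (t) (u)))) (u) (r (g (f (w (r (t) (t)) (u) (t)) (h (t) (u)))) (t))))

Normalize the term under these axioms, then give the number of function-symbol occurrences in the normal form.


size = 21

1. (q (w (g (h (s (t) (t) (u)) (h (t) (u)))) (u) (r (g (f (w (r (t) (t)) (u) (t)) (h (t) (u)))) (t))))  →  (q (w (g (h (s (t) (t) (u)) (h (t) (u)))) (u) (g (f (w (r (t) (t)) (u) (t)) (h (t) (u))))))
2. (q (w (g (h (s (t) (t) (u)) (h (t) (u)))) (u) (g (f (w (r (t) (t)) (u) (t)) (h (t) (u))))))  →  (q (w (g (h (s (t) (t) (u)) (h (t) (u)))) (u) (g (f (w (t) (u) (t)) (h (t) (u))))))
normal form: (q (w (g (h (s (t) (t) (u)) (h (t) (u)))) (u) (g (f (w (t) (u) (t)) (h (t) (u))))))


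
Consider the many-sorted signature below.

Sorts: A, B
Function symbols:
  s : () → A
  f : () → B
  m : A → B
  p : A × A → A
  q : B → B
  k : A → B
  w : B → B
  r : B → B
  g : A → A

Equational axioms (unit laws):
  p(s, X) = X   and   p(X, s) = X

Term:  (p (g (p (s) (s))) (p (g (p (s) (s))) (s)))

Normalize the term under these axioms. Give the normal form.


1. (p (g (p (s) (s))) (p (g (p (s) (s))) (s)))  →  (p (g (s)) (p (g (p (s) (s))) (s)))
2. (p (g (s)) (p (g (p (s) (s))) (s)))  →  (p (g (s)) (g (p (s) (s))))
3. (p (g (s)) (g (p (s) (s))))  →  (p (g (s)) (g (s)))

normal form = (p (g (s)) (g (s)))


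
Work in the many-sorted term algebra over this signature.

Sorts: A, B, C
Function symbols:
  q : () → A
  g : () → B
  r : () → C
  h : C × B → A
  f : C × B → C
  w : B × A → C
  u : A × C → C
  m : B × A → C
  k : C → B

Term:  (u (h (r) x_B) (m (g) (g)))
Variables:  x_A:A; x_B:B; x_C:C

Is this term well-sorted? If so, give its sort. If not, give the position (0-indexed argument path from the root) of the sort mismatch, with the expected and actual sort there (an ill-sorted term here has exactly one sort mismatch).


ill-sorted at position [1, 1]: expected A, got B

    (r) : C
    x_B : B
  (h (r) x_B) : A
    (g) : B
    (g) : B
  (m (g) (g)) : ✗ arg 1 at [1, 1] has sort B, expected A


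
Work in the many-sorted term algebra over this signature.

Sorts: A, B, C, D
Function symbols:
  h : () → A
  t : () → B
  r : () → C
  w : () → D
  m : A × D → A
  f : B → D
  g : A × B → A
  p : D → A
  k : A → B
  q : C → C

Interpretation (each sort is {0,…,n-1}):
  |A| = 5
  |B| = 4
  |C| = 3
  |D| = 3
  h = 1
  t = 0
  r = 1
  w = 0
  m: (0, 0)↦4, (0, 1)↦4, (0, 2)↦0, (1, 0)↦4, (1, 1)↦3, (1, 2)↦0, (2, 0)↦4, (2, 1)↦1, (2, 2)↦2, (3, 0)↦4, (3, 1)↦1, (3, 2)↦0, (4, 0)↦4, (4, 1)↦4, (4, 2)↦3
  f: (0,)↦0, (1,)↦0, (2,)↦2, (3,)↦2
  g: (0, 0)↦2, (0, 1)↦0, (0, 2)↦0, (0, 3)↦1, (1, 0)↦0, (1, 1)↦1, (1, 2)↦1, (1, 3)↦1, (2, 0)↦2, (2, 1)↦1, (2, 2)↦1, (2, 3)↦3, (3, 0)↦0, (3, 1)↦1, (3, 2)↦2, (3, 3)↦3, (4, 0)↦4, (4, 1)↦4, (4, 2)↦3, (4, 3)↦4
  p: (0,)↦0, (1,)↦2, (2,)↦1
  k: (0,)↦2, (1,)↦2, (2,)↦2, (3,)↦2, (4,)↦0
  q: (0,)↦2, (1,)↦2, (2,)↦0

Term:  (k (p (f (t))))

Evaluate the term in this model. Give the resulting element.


value = 2

  t = 0
  (f (t)) = f(0,) = 0
  (p (f (t))) = p(0,) = 0
  (k (p (f (t)))) = k(0,) = 2


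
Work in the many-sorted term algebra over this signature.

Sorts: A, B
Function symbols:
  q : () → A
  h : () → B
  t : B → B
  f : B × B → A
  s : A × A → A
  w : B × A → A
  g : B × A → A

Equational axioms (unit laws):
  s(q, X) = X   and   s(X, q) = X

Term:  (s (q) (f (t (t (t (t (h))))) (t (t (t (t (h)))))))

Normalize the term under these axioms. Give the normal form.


normal form = (f (t (t (t (t (h))))) (t (t (t (t (h))))))

1. (s (q) (f (t (t (t (t (h))))) (t (t (t (t (h)))))))  →  (f (t (t (t (t (h))))) (t (t (t (t (h))))))


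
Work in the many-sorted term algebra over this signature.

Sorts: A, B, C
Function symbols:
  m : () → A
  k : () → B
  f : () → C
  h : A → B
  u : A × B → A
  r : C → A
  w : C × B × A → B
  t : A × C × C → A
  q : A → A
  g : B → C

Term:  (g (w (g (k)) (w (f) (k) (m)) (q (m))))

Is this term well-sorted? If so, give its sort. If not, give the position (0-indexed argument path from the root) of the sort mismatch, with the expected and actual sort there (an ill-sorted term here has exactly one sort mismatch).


well-sorted; sort = C

      (k) : B
    (g (k)) : C
      (f) : C
      (k) : B
      (m) : A
    (w (f) (k) (m)) : B
      (m) : A
    (q (m)) : A
  (w (g (k)) (w (f) (k) (m)) (q (m))) : B
(g (w (g (k)) (w (f) (k) (m)) (q (m)))) : C


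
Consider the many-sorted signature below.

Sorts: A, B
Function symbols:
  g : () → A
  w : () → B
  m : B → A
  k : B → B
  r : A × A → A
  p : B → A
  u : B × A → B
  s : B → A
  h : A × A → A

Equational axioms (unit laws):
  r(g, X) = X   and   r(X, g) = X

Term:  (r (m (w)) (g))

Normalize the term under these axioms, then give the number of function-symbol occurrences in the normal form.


size = 2

1. (r (m (w)) (g))  →  (m (w))
normal form: (m (w))


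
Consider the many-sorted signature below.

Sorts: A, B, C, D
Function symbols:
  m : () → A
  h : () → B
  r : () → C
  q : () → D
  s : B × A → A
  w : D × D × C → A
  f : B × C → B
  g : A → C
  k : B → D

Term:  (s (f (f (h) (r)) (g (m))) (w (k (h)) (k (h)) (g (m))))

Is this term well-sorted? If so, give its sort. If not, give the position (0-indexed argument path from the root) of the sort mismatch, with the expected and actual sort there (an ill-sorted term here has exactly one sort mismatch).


      (h) : B
      (r) : C
    (f (h) (r)) : B
      (m) : A
    (g (m)) : C
  (f (f (h) (r)) (g (m))) : B
      (h) : B
    (k (h)) : D
      (h) : B
    (k (h)) : D
      (m) : A
    (g (m)) : C
  (w (k (h)) (k (h)) (g (m))) : A
(s (f (f (h) (r)) (g (m))) (w (k (h)) (k (h)) (g (m)))) : A

well-sorted; sort = A


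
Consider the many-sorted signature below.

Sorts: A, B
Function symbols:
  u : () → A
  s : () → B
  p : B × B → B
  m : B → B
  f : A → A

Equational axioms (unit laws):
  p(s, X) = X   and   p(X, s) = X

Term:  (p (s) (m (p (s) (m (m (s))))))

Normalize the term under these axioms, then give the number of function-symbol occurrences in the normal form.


1. (p (s) (m (p (s) (m (m (s))))))  →  (m (p (s) (m (m (s)))))
2. (m (p (s) (m (m (s)))))  →  (m (m (m (s))))
normal form: (m (m (m (s))))

size = 4


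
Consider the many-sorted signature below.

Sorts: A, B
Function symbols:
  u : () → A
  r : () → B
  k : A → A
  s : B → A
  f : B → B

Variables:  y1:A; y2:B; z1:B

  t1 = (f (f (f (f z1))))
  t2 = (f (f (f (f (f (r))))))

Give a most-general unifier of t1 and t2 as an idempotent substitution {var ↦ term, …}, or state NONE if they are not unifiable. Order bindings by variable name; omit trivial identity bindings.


{z1 ↦ (f (r))}


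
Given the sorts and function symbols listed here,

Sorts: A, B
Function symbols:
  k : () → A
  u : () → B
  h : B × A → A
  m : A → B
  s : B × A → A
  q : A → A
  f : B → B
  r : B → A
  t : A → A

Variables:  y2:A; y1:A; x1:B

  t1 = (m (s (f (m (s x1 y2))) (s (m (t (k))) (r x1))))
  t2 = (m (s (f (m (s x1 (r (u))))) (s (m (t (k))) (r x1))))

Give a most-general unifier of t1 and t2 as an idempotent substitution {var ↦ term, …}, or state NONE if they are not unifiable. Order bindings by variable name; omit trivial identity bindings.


{y2 ↦ (r (u))}


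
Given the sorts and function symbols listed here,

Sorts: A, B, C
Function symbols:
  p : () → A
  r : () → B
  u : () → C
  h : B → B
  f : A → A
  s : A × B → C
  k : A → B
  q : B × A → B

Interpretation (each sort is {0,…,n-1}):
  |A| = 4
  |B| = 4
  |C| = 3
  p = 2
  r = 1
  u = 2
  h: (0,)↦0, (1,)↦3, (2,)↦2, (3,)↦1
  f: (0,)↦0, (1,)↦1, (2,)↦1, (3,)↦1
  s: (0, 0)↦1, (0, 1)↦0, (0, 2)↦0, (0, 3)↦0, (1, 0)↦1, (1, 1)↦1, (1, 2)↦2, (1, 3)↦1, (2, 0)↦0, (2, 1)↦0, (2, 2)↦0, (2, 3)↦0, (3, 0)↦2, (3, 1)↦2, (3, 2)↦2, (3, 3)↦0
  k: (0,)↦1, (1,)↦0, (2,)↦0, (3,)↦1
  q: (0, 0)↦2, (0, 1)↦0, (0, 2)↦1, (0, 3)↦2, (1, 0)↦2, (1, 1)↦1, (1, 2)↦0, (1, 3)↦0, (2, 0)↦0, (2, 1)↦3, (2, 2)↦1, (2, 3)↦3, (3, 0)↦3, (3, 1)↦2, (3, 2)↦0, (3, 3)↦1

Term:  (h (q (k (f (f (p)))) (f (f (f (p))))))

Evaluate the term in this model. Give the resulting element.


  p = 2
  (f (p)) = f(2,) = 1
  (f (f (p))) = f(1,) = 1
  (k (f (f (p)))) = k(1,) = 0
  p = 2
  (f (p)) = f(2,) = 1
  (f (f (p))) = f(1,) = 1
  (f (f (f (p)))) = f(1,) = 1
  (q (k (f (f (p)))) (f (f (f (p))))) = q(0, 1) = 0
  (h (q (k (f (f (p)))) (f (f (f (p)))))) = h(0,) = 0

value = 0


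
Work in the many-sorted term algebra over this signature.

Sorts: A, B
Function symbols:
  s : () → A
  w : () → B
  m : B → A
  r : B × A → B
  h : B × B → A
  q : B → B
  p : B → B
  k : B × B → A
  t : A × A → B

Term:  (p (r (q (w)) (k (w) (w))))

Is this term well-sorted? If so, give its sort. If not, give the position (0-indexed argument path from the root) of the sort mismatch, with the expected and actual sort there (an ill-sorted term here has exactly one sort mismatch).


well-sorted; sort = B

      (w) : B
    (q (w)) : B
      (w) : B
      (w) : B
    (k (w) (w)) : A
  (r (q (w)) (k (w) (w))) : B
(p (r (q (w)) (k (w) (w)))) : B


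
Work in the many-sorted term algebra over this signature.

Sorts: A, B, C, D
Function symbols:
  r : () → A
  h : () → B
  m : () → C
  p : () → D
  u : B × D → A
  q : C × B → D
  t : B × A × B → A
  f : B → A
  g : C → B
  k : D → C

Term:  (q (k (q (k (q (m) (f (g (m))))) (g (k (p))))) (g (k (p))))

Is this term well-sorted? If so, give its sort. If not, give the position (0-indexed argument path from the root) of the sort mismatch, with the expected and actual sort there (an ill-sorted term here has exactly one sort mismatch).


ill-sorted at position [0, 0, 0, 0, 1]: expected B, got A

          (m) : C
              (m) : C
            (g (m)) : B
          (f (g (m))) : A
        (q (m) (f (g (m)))) : ✗ arg 1 at [0, 0, 0, 0, 1] has sort A, expected B
          (p) : D
        (k (p)) : C
      (g (k (p))) : B
      (p) : D
    (k (p)) : C
  (g (k (p))) : B


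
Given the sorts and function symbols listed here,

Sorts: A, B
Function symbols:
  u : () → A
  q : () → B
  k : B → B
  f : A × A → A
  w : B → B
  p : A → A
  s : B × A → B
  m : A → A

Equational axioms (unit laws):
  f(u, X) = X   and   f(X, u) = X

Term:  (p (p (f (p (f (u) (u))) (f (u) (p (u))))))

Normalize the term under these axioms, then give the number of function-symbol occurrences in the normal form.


1. (p (p (f (p (f (u) (u))) (f (u) (p (u))))))  →  (p (p (f (p (u)) (f (u) (p (u))))))
2. (p (p (f (p (u)) (f (u) (p (u))))))  →  (p (p (f (p (u)) (p (u)))))
normal form: (p (p (f (p (u)) (p (u)))))

size = 7


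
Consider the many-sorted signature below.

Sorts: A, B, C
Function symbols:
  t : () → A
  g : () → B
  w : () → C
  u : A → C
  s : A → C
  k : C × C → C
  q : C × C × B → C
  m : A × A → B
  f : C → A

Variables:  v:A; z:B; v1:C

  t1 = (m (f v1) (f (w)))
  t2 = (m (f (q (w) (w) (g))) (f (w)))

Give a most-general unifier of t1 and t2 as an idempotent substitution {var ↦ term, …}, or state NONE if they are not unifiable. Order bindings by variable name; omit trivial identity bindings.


{v1 ↦ (q (w) (w) (g))}


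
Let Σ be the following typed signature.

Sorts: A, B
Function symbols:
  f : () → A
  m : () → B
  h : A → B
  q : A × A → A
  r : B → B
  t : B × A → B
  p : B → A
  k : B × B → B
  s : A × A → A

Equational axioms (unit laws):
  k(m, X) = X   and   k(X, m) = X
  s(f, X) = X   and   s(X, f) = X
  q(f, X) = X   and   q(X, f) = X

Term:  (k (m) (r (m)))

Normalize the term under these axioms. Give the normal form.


1. (k (m) (r (m)))  →  (r (m))

normal form = (r (m))


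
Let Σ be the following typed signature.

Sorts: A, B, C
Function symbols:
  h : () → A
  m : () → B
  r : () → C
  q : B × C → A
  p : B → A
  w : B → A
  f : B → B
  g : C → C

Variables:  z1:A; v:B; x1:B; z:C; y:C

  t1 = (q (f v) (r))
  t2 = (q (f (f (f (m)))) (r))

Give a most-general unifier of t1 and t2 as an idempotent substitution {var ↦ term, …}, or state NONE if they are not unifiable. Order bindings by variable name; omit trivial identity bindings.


{v ↦ (f (f (m)))}
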